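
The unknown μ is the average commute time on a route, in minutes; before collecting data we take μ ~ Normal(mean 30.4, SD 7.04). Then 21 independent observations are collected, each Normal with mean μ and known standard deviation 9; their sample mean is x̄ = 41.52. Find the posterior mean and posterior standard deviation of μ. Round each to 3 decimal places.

Posterior mean ≈ 40.717; posterior SD ≈ 1.892

Prior precision 1/τ₀² = 1/7.04² = 0.0201769; data precision n/σ² = 21/9² = 0.259259.
Posterior precision = 0.0201769 + 0.259259 = 0.279436, giving posterior SD = 1/√0.279436 = 1.892.
Posterior mean = (0.0201769·30.4 + 0.259259·41.52) / 0.279436 = 40.717.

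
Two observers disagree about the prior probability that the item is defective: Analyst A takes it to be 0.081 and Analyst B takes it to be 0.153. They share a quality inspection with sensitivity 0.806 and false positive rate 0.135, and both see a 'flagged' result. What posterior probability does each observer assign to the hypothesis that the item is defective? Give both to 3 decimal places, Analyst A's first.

P('+'|H) = 0.806, P('+'|¬H) = 0.135.
Analyst A: numerator 0.806·0.081 = 0.065286; evidence = 0.065286+0.135·0.919 = 0.18935; posterior = 0.345.
Analyst B: numerator 0.806·0.153 = 0.12332; evidence = 0.12332+0.135·0.847 = 0.23766; posterior = 0.519.

Analyst A: 0.345; Analyst B: 0.519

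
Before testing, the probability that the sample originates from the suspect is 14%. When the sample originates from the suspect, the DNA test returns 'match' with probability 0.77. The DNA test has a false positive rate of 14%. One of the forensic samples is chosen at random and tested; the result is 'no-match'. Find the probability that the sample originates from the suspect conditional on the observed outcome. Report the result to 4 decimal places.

P(H | E) ≈ 0.0417

Write H for 'the sample originates from the suspect'. Prior odds H:¬H = 0.14/0.86 = 0.16279. For the 'no-match' outcome, the likelihood ratio is 0.23/0.86 = 0.26744.
Posterior odds = 0.16279 × 0.26744 = 0.043537, so P(H|E) = 0.043537/(1+0.043537) = 0.0417.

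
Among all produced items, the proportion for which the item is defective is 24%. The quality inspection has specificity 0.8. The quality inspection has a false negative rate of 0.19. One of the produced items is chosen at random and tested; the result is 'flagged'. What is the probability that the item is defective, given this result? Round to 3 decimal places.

Write H for 'the item is defective'. Prior odds H:¬H = 0.24/0.76 = 0.31579. For the 'flagged' outcome, the likelihood ratio is 0.81/0.2 = 4.0500.
Posterior odds = 0.31579 × 4.0500 = 1.2789, so P(H|E) = 1.2789/(1+1.2789) = 0.561.

P(H | E) ≈ 0.561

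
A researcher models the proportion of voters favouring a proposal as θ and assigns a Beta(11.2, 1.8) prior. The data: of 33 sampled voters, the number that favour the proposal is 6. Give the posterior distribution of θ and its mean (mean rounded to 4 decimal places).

Posterior: Beta(17.2, 28.8); mean ≈ 0.3739

The binomial likelihood is conjugate to the Beta prior: with 6 successes and 27 failures, the posterior is Beta(11.2+6, 1.8+27) = Beta(17.2, 28.8).
E[θ | data] = 17.2/(17.2+28.8) = 0.3739.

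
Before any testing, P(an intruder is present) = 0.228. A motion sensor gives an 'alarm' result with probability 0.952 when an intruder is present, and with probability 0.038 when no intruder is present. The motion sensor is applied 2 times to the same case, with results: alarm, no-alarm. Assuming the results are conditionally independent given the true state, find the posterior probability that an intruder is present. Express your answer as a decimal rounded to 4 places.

Posterior P(H) ≈ 0.2696

Let H be the event that an intruder is present; start with P(H) = 0.228. P('alarm'|H) = 0.952, P('alarm'|¬H) = 0.038.
Update on result 1 ('alarm'): P(H) ← 0.952·0.2280 / (0.952·0.2280 + 0.038·0.7720) = 0.21706/0.24639 = 0.8809.
Update on result 2 ('no-alarm'): P(H) ← 0.048·0.8809 / (0.048·0.8809 + 0.962·0.1191) = 0.042285/0.15682 = 0.2696.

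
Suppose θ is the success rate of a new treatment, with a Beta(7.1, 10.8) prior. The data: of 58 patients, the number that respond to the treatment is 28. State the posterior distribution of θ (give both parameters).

Posterior: Beta(35.1, 40.8)

The binomial likelihood is conjugate to the Beta prior: with 28 successes and 30 failures, the posterior is Beta(7.1+28, 10.8+30) = Beta(35.1, 40.8).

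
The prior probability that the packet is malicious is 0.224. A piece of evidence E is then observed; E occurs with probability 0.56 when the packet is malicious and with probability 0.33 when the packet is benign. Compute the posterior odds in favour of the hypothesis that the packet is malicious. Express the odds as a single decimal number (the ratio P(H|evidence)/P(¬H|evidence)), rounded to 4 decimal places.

Posterior odds ≈ 0.4898

Prior odds = 0.224/(1−0.224) = 0.28866. In log-odds, ln(0.28866) = -1.2425.
Add log likelihood ratio: ln(1.6970) = 0.52884.
Posterior log-odds = -0.71366, so posterior odds = exp(-0.71366) = 0.48985.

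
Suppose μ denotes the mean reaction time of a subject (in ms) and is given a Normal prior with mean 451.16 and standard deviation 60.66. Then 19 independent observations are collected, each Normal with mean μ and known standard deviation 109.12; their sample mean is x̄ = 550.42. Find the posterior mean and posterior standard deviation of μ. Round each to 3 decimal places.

Posterior mean ≈ 535.975; posterior SD ≈ 23.141

With known σ, the Normal prior is conjugate. Weight on the data is w = (n/σ²)/(n/σ² + 1/τ₀²) = 0.00159568/(0.00159568+0.00027177) = 0.85447.
Posterior mean = w·x̄ + (1−w)·μ₀ = 0.85447·550.42 + 0.14553·451.16 = 535.975. Posterior variance = 1/(0.00159568+0.00027177) = 535.492, so SD = 23.141.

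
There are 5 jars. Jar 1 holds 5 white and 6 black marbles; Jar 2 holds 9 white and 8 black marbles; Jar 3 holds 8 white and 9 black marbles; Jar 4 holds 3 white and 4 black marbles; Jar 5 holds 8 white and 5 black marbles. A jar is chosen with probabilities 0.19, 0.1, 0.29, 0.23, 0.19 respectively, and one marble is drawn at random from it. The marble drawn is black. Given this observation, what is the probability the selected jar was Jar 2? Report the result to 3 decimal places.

Posterior probability ≈ 0.093

Tabulate prior·likelihood by source: [1] prior 0.19, lik 0.5455, product 0.1036; [2] prior 0.1, lik 0.4706, product 0.04706; [3] prior 0.29, lik 0.5294, product 0.1535; [4] prior 0.23, lik 0.5714, product 0.1314; [5] prior 0.19, lik 0.3846, product 0.07308.
Normalizing constant = 0.50873; the posterior for Jar 2 is its product over the sum, 0.04706/0.50873 = 0.093.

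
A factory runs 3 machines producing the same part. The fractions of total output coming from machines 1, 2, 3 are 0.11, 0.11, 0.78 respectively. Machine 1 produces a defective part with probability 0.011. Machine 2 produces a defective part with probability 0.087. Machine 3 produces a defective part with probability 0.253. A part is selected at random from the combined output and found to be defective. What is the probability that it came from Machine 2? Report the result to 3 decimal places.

Posterior probability ≈ 0.046

P(defective|M1) = 0.011; P(defective|M2) = 0.087; P(defective|M3) = 0.253.
Prior × likelihood for each source: 0.11·0.011=0.001210, 0.11·0.087=0.009570, 0.78·0.253=0.1973. Summing gives P(defective) = 0.20812.
P(Machine 2 | defective) = 0.009570 / 0.20812 = 0.046.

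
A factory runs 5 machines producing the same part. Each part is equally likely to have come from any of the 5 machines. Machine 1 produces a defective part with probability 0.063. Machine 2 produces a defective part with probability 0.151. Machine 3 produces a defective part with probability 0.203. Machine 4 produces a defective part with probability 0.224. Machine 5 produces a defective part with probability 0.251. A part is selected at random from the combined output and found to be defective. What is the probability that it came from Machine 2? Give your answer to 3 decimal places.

Posterior probability ≈ 0.169

P(defective|M1) = 0.063; P(defective|M2) = 0.151; P(defective|M3) = 0.203; P(defective|M4) = 0.224; P(defective|M5) = 0.251.
Prior × likelihood for each source: 0.2·0.063=0.01260, 0.2·0.151=0.03020, 0.2·0.203=0.04060, 0.2·0.224=0.04480, 0.2·0.251=0.05020. Summing gives P(defective) = 0.17840.
P(Machine 2 | defective) = 0.03020 / 0.17840 = 0.169.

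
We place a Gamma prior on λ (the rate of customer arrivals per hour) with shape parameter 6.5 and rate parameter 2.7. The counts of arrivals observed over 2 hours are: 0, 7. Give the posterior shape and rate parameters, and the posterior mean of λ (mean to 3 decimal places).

The Poisson likelihood adds the total count to the shape and the number of exposure periods to the rate. Here ∑xᵢ = 7 and n = 2, so shape 6.5→13.5 and rate 2.7→4.7.
Posterior mean = shape/rate = 13.5/4.7 = 2.872.

Posterior: Gamma(shape=13.5, rate=4.7); mean ≈ 2.872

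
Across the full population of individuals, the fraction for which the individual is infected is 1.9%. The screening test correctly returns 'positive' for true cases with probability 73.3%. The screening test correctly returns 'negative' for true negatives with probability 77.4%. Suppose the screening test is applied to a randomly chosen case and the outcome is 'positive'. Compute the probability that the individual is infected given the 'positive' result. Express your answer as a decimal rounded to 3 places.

Write H for 'the individual is infected'. Prior odds H:¬H = 0.019/0.981 = 0.019368. For the 'positive' outcome, the likelihood ratio is 0.733/0.226 = 3.2434.
Posterior odds = 0.019368 × 3.2434 = 0.062817, so P(H|E) = 0.062817/(1+0.062817) = 0.059.

P(H | E) ≈ 0.059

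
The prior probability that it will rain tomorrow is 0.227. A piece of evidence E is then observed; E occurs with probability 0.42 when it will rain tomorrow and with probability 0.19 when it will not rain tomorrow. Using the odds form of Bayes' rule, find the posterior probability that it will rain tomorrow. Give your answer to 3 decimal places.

Posterior probability ≈ 0.394

Prior odds = 0.227/(1−0.227) = 0.29366. In log-odds, ln(0.29366) = -1.2253.
Add log likelihood ratio: ln(2.2105) = 0.79323.
Posterior log-odds = -0.43210, so posterior odds = exp(-0.43210) = 0.64915. Converting, P(H|E) = 0.64915/1.6491 = 0.394.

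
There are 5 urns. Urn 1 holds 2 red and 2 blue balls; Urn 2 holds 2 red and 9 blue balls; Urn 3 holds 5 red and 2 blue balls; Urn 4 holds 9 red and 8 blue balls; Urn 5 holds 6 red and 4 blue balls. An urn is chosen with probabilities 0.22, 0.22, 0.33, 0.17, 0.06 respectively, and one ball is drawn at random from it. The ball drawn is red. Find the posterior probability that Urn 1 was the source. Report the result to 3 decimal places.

Posterior probability ≈ 0.215

P(red|Urn 1) = 0.5; P(red|Urn 2) = 0.1818; P(red|Urn 3) = 0.7143; P(red|Urn 4) = 0.5294; P(red|Urn 5) = 0.6.
Prior × likelihood for each source: 0.22·0.5=0.1100, 0.22·0.1818=0.04000, 0.33·0.7143=0.2357, 0.17·0.5294=0.09000, 0.06·0.6=0.03600. Summing gives P(red) = 0.51171.
P(Urn 1 | red) = 0.1100 / 0.51171 = 0.215.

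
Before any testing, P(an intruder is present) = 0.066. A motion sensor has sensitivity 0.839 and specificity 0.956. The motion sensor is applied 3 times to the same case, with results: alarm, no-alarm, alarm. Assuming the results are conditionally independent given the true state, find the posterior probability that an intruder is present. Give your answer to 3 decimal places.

Posterior P(H) ≈ 0.812

With H the event that an intruder is present, the joint likelihood of the observed sequence is P(data|H) = 0.839·0.161·0.839 = 0.11333 and P(data|¬H) = 0.044·0.956·0.044 = 0.0018508.
Bayes: P(H|data) = 0.066·0.11333 / (0.066·0.11333 + 0.934·0.0018508) = 0.0074799/0.0092085 = 0.8123.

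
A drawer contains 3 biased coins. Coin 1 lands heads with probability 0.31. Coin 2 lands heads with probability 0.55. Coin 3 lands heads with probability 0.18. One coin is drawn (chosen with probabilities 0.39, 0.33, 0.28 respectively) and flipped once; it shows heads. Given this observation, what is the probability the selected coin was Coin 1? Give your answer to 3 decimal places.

P(heads|C1) = 0.31; P(heads|C2) = 0.55; P(heads|C3) = 0.18.
Prior × likelihood for each source: 0.39·0.31=0.1209, 0.33·0.55=0.1815, 0.28·0.18=0.05040. Summing gives P(heads) = 0.35280.
P(Coin 1 | heads) = 0.1209 / 0.35280 = 0.343.

Posterior probability ≈ 0.343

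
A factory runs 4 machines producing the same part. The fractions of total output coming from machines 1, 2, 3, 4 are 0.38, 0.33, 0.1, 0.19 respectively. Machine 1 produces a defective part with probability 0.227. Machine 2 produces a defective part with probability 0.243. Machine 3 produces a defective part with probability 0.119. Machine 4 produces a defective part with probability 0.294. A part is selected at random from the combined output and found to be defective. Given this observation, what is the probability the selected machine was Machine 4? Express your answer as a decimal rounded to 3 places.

Posterior probability ≈ 0.239

P(defective|M1) = 0.227; P(defective|M2) = 0.243; P(defective|M3) = 0.119; P(defective|M4) = 0.294.
Prior × likelihood for each source: 0.38·0.227=0.08626, 0.33·0.243=0.08019, 0.1·0.119=0.01190, 0.19·0.294=0.05586. Summing gives P(defective) = 0.23421.
P(Machine 4 | defective) = 0.05586 / 0.23421 = 0.239.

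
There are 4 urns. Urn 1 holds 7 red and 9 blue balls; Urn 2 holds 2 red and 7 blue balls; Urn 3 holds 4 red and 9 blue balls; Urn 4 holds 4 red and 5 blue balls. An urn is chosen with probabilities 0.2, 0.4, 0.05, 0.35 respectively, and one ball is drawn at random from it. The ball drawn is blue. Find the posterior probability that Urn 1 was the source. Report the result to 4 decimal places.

Posterior probability ≈ 0.1724

Tabulate prior·likelihood by source: [1] prior 0.2, lik 0.5625, product 0.1125; [2] prior 0.4, lik 0.7778, product 0.3111; [3] prior 0.05, lik 0.6923, product 0.03462; [4] prior 0.35, lik 0.5556, product 0.1944.
Normalizing constant = 0.65267; the posterior for Urn 1 is its product over the sum, 0.1125/0.65267 = 0.1724.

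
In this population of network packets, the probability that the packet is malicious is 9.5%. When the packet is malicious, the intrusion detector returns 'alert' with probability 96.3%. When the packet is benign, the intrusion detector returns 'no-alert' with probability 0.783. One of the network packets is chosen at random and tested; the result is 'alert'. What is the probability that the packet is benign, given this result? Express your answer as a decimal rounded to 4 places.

Let H be the event that the packet is malicious. P(H) = 0.095, so P(¬H) = 0.905. With E the 'alert' result, P(E|H) = 0.963 and P(E|¬H) = 0.217.
P(E) = 0.963·0.095 + 0.217·0.905 = 0.091485 + 0.19639 = 0.28787.
By Bayes' theorem, P(H|E) = 0.091485 / 0.28787 = 0.3178. Hence P(¬H|E) = 1 − 0.3178 = 0.6822.

P(¬H | E) ≈ 0.6822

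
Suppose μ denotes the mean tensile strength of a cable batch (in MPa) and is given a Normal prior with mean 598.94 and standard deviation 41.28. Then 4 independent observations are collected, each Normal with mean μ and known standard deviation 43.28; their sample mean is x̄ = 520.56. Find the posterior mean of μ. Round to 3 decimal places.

Posterior mean ≈ 537.456

With known σ, the Normal prior is conjugate. Weight on the data is w = (n/σ²)/(n/σ² + 1/τ₀²) = 0.00213543/(0.00213543+0.00058684) = 0.78443.
Posterior mean = w·x̄ + (1−w)·μ₀ = 0.78443·520.56 + 0.21557·598.94 = 537.456.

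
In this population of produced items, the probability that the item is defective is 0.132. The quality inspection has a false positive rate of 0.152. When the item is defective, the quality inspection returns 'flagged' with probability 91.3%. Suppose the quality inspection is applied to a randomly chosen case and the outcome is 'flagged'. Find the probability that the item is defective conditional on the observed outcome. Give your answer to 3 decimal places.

P(H | E) ≈ 0.477

Let H be the event that the item is defective. P(H) = 0.132, so P(¬H) = 0.868. With E the 'flagged' result, P(E|H) = 0.913 and P(E|¬H) = 0.152.
P(E) = 0.913·0.132 + 0.152·0.868 = 0.12052 + 0.13194 = 0.25245.
By Bayes' theorem, P(H|E) = 0.12052 / 0.25245 = 0.477.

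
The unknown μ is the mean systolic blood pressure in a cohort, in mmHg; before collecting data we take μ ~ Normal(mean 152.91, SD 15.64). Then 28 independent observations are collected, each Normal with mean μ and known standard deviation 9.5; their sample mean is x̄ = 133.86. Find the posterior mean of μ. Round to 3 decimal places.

Posterior mean ≈ 134.108

With known σ, the Normal prior is conjugate. Weight on the data is w = (n/σ²)/(n/σ² + 1/τ₀²) = 0.310249/(0.310249+0.00408815) = 0.98699.
Posterior mean = w·x̄ + (1−w)·μ₀ = 0.98699·133.86 + 0.013006·152.91 = 134.108.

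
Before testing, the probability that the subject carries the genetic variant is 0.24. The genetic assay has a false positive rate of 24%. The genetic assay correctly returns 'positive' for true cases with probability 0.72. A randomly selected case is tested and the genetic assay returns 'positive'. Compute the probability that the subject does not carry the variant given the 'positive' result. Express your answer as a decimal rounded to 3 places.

Let H be the event that the subject carries the genetic variant. P(H) = 0.24, so P(¬H) = 0.76. With E the 'positive' result, P(E|H) = 0.72 and P(E|¬H) = 0.24.
P(E) = 0.72·0.24 + 0.24·0.76 = 0.17280 + 0.18240 = 0.35520.
By Bayes' theorem, P(H|E) = 0.17280 / 0.35520 = 0.486. Hence P(¬H|E) = 1 − 0.486 = 0.514.

P(¬H | E) ≈ 0.514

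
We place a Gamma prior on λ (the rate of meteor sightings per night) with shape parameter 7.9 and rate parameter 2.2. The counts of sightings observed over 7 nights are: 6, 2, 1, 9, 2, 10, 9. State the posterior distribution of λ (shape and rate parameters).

Total count ∑xᵢ = 39 over n = 7 nights.
Gamma is conjugate to the Poisson likelihood: posterior is Gamma(shape = 7.9+39 = 46.9, rate = 2.2+7 = 9.2).

Posterior: Gamma(shape=46.9, rate=9.2)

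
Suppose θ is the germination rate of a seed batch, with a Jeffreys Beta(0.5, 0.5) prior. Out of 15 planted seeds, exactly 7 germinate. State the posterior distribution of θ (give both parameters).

Posterior: Beta(7.5, 8.5)

The binomial likelihood is conjugate to the Beta prior: with 7 successes and 8 failures, the posterior is Beta(0.5+7, 0.5+8) = Beta(7.5, 8.5).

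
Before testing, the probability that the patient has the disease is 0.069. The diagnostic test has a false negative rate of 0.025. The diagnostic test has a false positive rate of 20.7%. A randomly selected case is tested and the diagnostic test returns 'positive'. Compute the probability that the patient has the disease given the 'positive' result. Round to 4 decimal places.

P(H | E) ≈ 0.2588

Write H for 'the patient has the disease'. Prior odds H:¬H = 0.069/0.931 = 0.074114. For the 'positive' outcome, the likelihood ratio is 0.975/0.207 = 4.7101.
Posterior odds = 0.074114 × 4.7101 = 0.34909, so P(H|E) = 0.34909/(1+0.34909) = 0.2588.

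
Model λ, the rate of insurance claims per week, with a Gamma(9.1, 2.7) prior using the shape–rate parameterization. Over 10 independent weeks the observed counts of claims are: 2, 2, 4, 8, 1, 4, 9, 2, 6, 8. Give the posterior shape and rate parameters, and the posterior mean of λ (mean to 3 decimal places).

Posterior: Gamma(shape=55.1, rate=12.7); mean ≈ 4.339

The Poisson likelihood adds the total count to the shape and the number of exposure periods to the rate. Here ∑xᵢ = 46 and n = 10, so shape 9.1→55.1 and rate 2.7→12.7.
E[λ | data] = 55.1/12.7 = 4.339.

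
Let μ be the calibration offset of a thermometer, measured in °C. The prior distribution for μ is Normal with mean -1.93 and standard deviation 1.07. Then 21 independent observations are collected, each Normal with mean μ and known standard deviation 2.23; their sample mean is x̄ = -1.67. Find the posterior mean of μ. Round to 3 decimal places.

With known σ, the Normal prior is conjugate. Weight on the data is w = (n/σ²)/(n/σ² + 1/τ₀²) = 4.22289/(4.22289+0.873439) = 0.82861.
Posterior mean = w·x̄ + (1−w)·μ₀ = 0.82861·-1.67 + 0.17139·-1.93 = -1.715.

Posterior mean ≈ -1.715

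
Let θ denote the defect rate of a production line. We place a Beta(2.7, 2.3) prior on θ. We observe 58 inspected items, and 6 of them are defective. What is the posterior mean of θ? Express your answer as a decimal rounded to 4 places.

The binomial likelihood is conjugate to the Beta prior: with 6 successes and 52 failures, the posterior is Beta(2.7+6, 2.3+52) = Beta(8.7, 54.3).
E[θ | data] = 8.7/(8.7+54.3) = 0.1381.

Posterior mean ≈ 0.1381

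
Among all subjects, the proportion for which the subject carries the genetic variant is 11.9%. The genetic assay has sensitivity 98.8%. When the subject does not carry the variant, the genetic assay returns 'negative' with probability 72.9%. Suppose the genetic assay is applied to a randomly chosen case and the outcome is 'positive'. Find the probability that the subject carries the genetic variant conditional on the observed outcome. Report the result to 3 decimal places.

Let H be the event that the subject carries the genetic variant. P(H) = 0.119, so P(¬H) = 0.881. With E the 'positive' result, P(E|H) = 0.988 and P(E|¬H) = 0.271.
P(E) = 0.988·0.119 + 0.271·0.881 = 0.11757 + 0.23875 = 0.35632.
By Bayes' theorem, P(H|E) = 0.11757 / 0.35632 = 0.330.

P(H | E) ≈ 0.330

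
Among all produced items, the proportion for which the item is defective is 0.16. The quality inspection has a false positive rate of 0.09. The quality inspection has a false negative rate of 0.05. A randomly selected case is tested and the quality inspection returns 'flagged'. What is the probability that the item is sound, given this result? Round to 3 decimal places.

P(¬H | E) ≈ 0.332

Let H be the event that the item is defective. P(H) = 0.16, so P(¬H) = 0.84. With E the 'flagged' result, P(E|H) = 0.95 and P(E|¬H) = 0.09.
P(E) = 0.95·0.16 + 0.09·0.84 = 0.15200 + 0.075600 = 0.22760.
By Bayes' theorem, P(H|E) = 0.15200 / 0.22760 = 0.668. Hence P(¬H|E) = 1 − 0.668 = 0.332.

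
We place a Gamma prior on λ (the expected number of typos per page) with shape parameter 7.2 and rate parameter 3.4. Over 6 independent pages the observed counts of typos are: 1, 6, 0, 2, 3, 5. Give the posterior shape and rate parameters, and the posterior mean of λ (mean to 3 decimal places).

The Poisson likelihood adds the total count to the shape and the number of exposure periods to the rate. Here ∑xᵢ = 17 and n = 6, so shape 7.2→24.2 and rate 3.4→9.4.
E[λ | data] = 24.2/9.4 = 2.574.

Posterior: Gamma(shape=24.2, rate=9.4); mean ≈ 2.574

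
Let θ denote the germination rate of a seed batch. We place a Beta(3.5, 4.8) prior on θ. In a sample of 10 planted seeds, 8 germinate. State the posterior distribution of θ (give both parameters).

The binomial likelihood is conjugate to the Beta prior: with 8 successes and 2 failures, the posterior is Beta(3.5+8, 4.8+2) = Beta(11.5, 6.8).

Posterior: Beta(11.5, 6.8)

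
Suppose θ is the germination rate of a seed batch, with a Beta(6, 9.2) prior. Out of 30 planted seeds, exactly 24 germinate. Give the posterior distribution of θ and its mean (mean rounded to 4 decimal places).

The binomial likelihood is conjugate to the Beta prior: with 24 successes and 6 failures, the posterior is Beta(6+24, 9.2+6) = Beta(30, 15.2).
E[θ | data] = 30/(30+15.2) = 0.6637.

Posterior: Beta(30, 15.2); mean ≈ 0.6637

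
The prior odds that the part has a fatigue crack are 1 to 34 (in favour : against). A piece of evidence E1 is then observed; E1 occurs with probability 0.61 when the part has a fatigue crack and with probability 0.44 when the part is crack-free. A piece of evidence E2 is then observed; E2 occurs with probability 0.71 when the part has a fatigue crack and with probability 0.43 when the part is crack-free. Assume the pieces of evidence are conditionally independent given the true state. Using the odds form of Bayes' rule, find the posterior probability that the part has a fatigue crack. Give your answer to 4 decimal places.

Prior odds = 1/34 = 0.029412.
Likelihood ratio for E1 = 0.61/0.44 = 1.3864.
Likelihood ratio for E2 = 0.71/0.43 = 1.6512.
Posterior odds = prior odds × LR₁ × LR₂ = 0.067327.
Posterior probability = odds/(1+odds) = 0.067327/1.0673 = 0.0631.

Posterior probability ≈ 0.0631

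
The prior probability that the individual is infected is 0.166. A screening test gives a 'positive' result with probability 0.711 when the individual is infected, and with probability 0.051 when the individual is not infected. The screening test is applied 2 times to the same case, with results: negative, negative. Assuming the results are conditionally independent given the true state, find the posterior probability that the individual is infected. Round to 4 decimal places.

Let H be the event that the individual is infected; start with P(H) = 0.166. P('positive'|H) = 0.711, P('positive'|¬H) = 0.051.
Update on result 1 ('negative'): P(H) ← 0.289·0.1660 / (0.289·0.1660 + 0.949·0.8340) = 0.047974/0.83944 = 0.0572.
Update on result 2 ('negative'): P(H) ← 0.289·0.0572 / (0.289·0.0572 + 0.949·0.9428) = 0.016516/0.91128 = 0.0181.

Posterior P(H) ≈ 0.0181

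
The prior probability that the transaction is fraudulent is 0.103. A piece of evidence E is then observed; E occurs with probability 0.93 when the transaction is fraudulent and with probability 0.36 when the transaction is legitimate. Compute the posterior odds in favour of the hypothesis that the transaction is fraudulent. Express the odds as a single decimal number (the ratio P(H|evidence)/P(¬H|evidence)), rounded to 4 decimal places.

Posterior odds ≈ 0.2966

Prior odds = 0.103/(1−0.103) = 0.11483. In log-odds, ln(0.11483) = -2.1643.
Add log likelihood ratio: ln(2.5833) = 0.94908.
Posterior log-odds = -1.2152, so posterior odds = exp(-1.2152) = 0.29664.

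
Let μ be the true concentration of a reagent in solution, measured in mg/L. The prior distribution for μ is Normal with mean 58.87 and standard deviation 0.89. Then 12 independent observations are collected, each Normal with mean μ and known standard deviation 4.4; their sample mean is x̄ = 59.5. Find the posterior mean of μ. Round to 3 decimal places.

With known σ, the Normal prior is conjugate. Weight on the data is w = (n/σ²)/(n/σ² + 1/τ₀²) = 0.619835/(0.619835+1.26247) = 0.32930.
Posterior mean = w·x̄ + (1−w)·μ₀ = 0.32930·59.5 + 0.67070·58.87 = 59.077.

Posterior mean ≈ 59.077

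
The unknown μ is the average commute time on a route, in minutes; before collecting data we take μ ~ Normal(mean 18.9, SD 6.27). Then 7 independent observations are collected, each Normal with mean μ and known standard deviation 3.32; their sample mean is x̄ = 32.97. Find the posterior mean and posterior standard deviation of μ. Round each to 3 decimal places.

Posterior mean ≈ 32.428; posterior SD ≈ 1.230

With known σ, the Normal prior is conjugate. Weight on the data is w = (n/σ²)/(n/σ² + 1/τ₀²) = 0.635070/(0.635070+0.0254369) = 0.96149.
Posterior mean = w·x̄ + (1−w)·μ₀ = 0.96149·32.97 + 0.038511·18.9 = 32.428. Posterior variance = 1/(0.635070+0.0254369) = 1.51399, so SD = 1.230.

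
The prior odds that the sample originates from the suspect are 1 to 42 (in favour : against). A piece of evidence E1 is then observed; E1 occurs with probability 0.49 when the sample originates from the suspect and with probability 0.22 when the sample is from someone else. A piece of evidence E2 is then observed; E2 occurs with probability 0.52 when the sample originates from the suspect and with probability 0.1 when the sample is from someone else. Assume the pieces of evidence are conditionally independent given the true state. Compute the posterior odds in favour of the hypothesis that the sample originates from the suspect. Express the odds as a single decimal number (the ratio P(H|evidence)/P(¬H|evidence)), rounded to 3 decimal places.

Prior odds = 1/42 = 0.023810.
Likelihood ratio for E1 = 0.49/0.22 = 2.2273.
Likelihood ratio for E2 = 0.52/0.1 = 5.2000.
Posterior odds = prior odds × LR₁ × LR₂ = 0.27576.

Posterior odds ≈ 0.276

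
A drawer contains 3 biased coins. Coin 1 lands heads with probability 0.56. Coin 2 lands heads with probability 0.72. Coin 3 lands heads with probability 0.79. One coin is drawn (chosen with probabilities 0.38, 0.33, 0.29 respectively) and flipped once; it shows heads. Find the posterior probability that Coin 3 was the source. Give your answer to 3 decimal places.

Tabulate prior·likelihood by source: [1] prior 0.38, lik 0.56, product 0.2128; [2] prior 0.33, lik 0.72, product 0.2376; [3] prior 0.29, lik 0.79, product 0.2291.
Normalizing constant = 0.67950; the posterior for Coin 3 is its product over the sum, 0.2291/0.67950 = 0.337.

Posterior probability ≈ 0.337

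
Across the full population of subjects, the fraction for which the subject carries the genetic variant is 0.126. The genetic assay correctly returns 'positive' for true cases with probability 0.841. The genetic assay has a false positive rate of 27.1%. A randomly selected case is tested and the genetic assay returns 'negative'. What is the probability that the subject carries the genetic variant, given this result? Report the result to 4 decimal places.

Write H for 'the subject carries the genetic variant'. Prior odds H:¬H = 0.126/0.874 = 0.14416. For the 'negative' outcome, the likelihood ratio is 0.159/0.729 = 0.21811.
Posterior odds = 0.14416 × 0.21811 = 0.031443, so P(H|E) = 0.031443/(1+0.031443) = 0.0305.

P(H | E) ≈ 0.0305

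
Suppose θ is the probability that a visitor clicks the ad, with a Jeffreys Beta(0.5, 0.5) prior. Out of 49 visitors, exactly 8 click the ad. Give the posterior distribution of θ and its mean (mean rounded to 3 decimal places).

Posterior: Beta(8.5, 41.5); mean ≈ 0.170

The binomial likelihood is conjugate to the Beta prior: with 8 successes and 41 failures, the posterior is Beta(0.5+8, 0.5+41) = Beta(8.5, 41.5).
E[θ | data] = 8.5/(8.5+41.5) = 0.170.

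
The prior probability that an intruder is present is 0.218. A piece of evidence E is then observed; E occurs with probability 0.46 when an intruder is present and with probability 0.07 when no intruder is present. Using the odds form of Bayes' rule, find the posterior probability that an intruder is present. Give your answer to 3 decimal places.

Posterior probability ≈ 0.647

Prior odds = 0.218/(1−0.218) = 0.27877. In log-odds, ln(0.27877) = -1.2774.
Add log likelihood ratio: ln(6.5714) = 1.8827.
Posterior log-odds = 0.60537, so posterior odds = exp(0.60537) = 1.8319. Converting, P(H|E) = 1.8319/2.8319 = 0.647.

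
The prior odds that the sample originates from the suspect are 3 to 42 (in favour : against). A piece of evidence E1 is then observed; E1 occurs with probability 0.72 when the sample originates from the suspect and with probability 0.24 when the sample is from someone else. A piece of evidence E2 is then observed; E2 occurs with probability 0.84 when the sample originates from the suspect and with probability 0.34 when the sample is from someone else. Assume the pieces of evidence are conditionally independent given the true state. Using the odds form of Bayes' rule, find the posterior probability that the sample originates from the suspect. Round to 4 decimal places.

Posterior probability ≈ 0.3462

Prior odds = 3/42 = 0.071429.
Likelihood ratio for E1 = 0.72/0.24 = 3.0000.
Likelihood ratio for E2 = 0.84/0.34 = 2.4706.
Posterior odds = prior odds × LR₁ × LR₂ = 0.52941.
Posterior probability = odds/(1+odds) = 0.52941/1.5294 = 0.3462.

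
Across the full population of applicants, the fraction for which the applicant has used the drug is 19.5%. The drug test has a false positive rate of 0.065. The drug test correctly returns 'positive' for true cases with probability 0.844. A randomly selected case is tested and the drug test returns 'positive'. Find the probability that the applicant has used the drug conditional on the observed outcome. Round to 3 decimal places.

P(H | E) ≈ 0.759

Let H be the event that the applicant has used the drug. P(H) = 0.195, so P(¬H) = 0.805. With E the 'positive' result, P(E|H) = 0.844 and P(E|¬H) = 0.065.
P(E) = 0.844·0.195 + 0.065·0.805 = 0.16458 + 0.052325 = 0.21691.
By Bayes' theorem, P(H|E) = 0.16458 / 0.21691 = 0.759.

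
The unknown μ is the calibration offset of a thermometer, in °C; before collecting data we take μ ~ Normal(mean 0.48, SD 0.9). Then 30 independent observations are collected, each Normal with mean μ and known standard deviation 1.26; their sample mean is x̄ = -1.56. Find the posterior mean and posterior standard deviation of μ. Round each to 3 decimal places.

Posterior mean ≈ -1.435; posterior SD ≈ 0.223

With known σ, the Normal prior is conjugate. Weight on the data is w = (n/σ²)/(n/σ² + 1/τ₀²) = 18.8964/(18.8964+1.23457) = 0.93867.
Posterior mean = w·x̄ + (1−w)·μ₀ = 0.93867·-1.56 + 0.061327·0.48 = -1.435. Posterior variance = 1/(18.8964+1.23457) = 0.0496746, so SD = 0.223.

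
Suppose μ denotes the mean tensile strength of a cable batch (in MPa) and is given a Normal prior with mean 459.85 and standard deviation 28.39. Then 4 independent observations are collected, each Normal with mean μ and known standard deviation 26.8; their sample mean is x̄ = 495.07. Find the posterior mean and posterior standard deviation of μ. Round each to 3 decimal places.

Prior precision 1/τ₀² = 1/28.39² = 0.00124071; data precision n/σ² = 4/26.8² = 0.00556917.
Posterior precision = 0.00124071 + 0.00556917 = 0.00680988, giving posterior SD = 1/√0.00680988 = 12.118.
Posterior mean = (0.00124071·459.85 + 0.00556917·495.07) / 0.00680988 = 488.653.

Posterior mean ≈ 488.653; posterior SD ≈ 12.118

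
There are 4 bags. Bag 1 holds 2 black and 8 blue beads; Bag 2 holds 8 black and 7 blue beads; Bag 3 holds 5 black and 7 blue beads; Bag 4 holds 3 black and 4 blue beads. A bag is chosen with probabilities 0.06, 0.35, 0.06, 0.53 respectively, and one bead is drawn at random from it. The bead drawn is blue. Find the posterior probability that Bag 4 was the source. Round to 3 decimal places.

Tabulate prior·likelihood by source: [1] prior 0.06, lik 0.8, product 0.04800; [2] prior 0.35, lik 0.4667, product 0.1633; [3] prior 0.06, lik 0.5833, product 0.03500; [4] prior 0.53, lik 0.5714, product 0.3029.
Normalizing constant = 0.54919; the posterior for Bag 4 is its product over the sum, 0.3029/0.54919 = 0.551.

Posterior probability ≈ 0.551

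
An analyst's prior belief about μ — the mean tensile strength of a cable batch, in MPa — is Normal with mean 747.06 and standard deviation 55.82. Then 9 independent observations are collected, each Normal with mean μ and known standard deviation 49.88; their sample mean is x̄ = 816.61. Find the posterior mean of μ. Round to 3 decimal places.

Posterior mean ≈ 810.942

With known σ, the Normal prior is conjugate. Weight on the data is w = (n/σ²)/(n/σ² + 1/τ₀²) = 0.00361734/(0.00361734+0.00032094) = 0.91851.
Posterior mean = w·x̄ + (1−w)·μ₀ = 0.91851·816.61 + 0.081492·747.06 = 810.942.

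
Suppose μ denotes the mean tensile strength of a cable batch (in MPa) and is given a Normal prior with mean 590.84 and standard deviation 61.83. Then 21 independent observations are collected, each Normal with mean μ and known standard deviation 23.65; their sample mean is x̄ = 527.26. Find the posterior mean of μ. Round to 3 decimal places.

Posterior mean ≈ 527.700

With known σ, the Normal prior is conjugate. Weight on the data is w = (n/σ²)/(n/σ² + 1/τ₀²) = 0.0375454/(0.0375454+0.00026158) = 0.99308.
Posterior mean = w·x̄ + (1−w)·μ₀ = 0.99308·527.26 + 0.0069188·590.84 = 527.700.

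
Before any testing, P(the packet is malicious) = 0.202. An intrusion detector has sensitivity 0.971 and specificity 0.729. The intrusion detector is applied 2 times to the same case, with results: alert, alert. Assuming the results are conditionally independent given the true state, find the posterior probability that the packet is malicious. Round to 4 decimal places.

Posterior P(H) ≈ 0.7647

With H the event that the packet is malicious, the joint likelihood of the observed sequence is P(data|H) = 0.971·0.971 = 0.94284 and P(data|¬H) = 0.271·0.271 = 0.073441.
Bayes: P(H|data) = 0.202·0.94284 / (0.202·0.94284 + 0.798·0.073441) = 0.19045/0.24906 = 0.7647.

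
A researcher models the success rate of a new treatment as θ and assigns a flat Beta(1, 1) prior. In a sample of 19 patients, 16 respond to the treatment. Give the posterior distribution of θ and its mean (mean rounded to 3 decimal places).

Posterior: Beta(17, 4); mean ≈ 0.810

The binomial likelihood is conjugate to the Beta prior: with 16 successes and 3 failures, the posterior is Beta(1+16, 1+3) = Beta(17, 4).
E[θ | data] = 17/(17+4) = 0.810.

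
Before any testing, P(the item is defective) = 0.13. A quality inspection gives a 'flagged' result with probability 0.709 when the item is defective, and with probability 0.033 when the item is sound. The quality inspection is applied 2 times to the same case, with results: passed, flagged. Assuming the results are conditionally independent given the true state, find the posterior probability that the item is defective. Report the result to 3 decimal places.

Let H be the event that the item is defective; start with P(H) = 0.13. P('flagged'|H) = 0.709, P('flagged'|¬H) = 0.033.
Update on result 1 ('passed'): P(H) ← 0.291·0.1300 / (0.291·0.1300 + 0.967·0.8700) = 0.037830/0.87912 = 0.0430.
Update on result 2 ('flagged'): P(H) ← 0.709·0.0430 / (0.709·0.0430 + 0.033·0.9570) = 0.030509/0.062089 = 0.4914.

Posterior P(H) ≈ 0.491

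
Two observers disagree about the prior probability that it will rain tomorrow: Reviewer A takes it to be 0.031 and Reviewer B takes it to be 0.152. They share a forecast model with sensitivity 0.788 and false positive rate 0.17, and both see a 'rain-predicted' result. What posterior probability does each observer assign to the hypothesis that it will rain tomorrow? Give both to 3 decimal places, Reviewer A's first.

The likelihood ratio for a 'rain-predicted' result is 0.788/0.17 = 4.6353.
Reviewer A: prior odds 0.031/0.969 = 0.031992; posterior odds 0.14829; posterior probability 0.129.
Reviewer B: prior odds 0.152/0.848 = 0.17925; posterior odds 0.83085; posterior probability 0.454.

Reviewer A: 0.129; Reviewer B: 0.454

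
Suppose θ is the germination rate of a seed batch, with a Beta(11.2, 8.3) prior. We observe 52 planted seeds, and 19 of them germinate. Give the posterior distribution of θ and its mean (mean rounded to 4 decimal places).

Observing 19 successes and 33 failures updates Beta(11.2, 8.3) by adding the success and failure counts to the two shape parameters: α = 11.2+19 = 30.2, β = 8.3+33 = 41.3.
Posterior mean = α/(α+β) = 30.2/71.5 = 0.4224.

Posterior: Beta(30.2, 41.3); mean ≈ 0.4224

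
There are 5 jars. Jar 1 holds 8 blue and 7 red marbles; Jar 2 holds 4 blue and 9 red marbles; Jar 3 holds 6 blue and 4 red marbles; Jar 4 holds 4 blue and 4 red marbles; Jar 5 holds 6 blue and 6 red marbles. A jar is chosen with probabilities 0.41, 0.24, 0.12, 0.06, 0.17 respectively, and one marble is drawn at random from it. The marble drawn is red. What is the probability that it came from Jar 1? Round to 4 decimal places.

Tabulate prior·likelihood by source: [1] prior 0.41, lik 0.4667, product 0.1913; [2] prior 0.24, lik 0.6923, product 0.1662; [3] prior 0.12, lik 0.4, product 0.04800; [4] prior 0.06, lik 0.5, product 0.03000; [5] prior 0.17, lik 0.5, product 0.08500.
Normalizing constant = 0.52049; the posterior for Jar 1 is its product over the sum, 0.1913/0.52049 = 0.3676.

Posterior probability ≈ 0.3676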